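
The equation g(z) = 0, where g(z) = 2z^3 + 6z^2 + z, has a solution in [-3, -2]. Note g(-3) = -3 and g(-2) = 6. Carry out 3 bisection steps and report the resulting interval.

[-2.875, -2.75]

g(-2.5) = 3.75 > 0, so the root lies in [-3, -2.5]
g(-2.75) = 1.03125 > 0, so the root lies in [-3, -2.75]
g(-2.875) = -0.808594 < 0, so the root lies in [-2.875, -2.75]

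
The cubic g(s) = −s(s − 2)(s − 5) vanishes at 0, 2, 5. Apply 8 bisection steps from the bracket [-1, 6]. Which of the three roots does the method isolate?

s = 2.5 gives g = 3.125, positive; keep [2.5, 6]
s = 4.25 gives g = 7.171875, positive; keep [4.25, 6]
s = 5.125 gives g = -2.001953, negative; keep [4.25, 5.125]
s = 4.6875 gives g = 3.9368, positive; keep [4.6875, 5.125]
s = 4.90625 gives g = 1.3368, positive; keep [4.90625, 5.125]
s = 5.015625 gives g = -0.2363, negative; keep [4.90625, 5.015625]
s = 4.9609375 gives g = 0.5738, positive; keep [4.9609375, 5.015625]
s = 4.98828125 gives g = 0.1747, positive; keep [4.98828125, 5.015625]

5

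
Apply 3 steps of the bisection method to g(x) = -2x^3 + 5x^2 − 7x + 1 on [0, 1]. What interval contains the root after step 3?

[0.125, 0.25]

m = 0.5, g(m) = -1.5 (−); new bracket [0, 0.5]
m = 0.25, g(m) = -0.46875 (−); new bracket [0, 0.25]
m = 0.125, g(m) = 0.199219 (+); new bracket [0.125, 0.25]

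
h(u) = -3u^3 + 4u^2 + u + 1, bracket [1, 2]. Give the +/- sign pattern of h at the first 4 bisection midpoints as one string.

u = 1.5 gives h = 1.375, positive; keep [1.5, 2]
u = 1.75 gives h = -1.078125, negative; keep [1.5, 1.75]
u = 1.625 gives h = 0.314453, positive; keep [1.625, 1.75]
u = 1.6875 gives h = -0.3381, negative; keep [1.625, 1.6875]

+-+-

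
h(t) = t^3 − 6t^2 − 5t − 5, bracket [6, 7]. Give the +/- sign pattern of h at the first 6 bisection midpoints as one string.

midpoint 6.5: h = -16.375 < 0 → [6.5, 7]
midpoint 6.75: h = -4.578125 < 0 → [6.75, 7]
midpoint 6.875: h = 1.982422 > 0 → [6.75, 6.875]
midpoint 6.8125: h = -1.3542 < 0 → [6.8125, 6.875]
midpoint 6.84375: h = 0.2999 > 0 → [6.8125, 6.84375]
midpoint 6.828125: h = -0.5307 < 0 → [6.828125, 6.84375]

--+-+-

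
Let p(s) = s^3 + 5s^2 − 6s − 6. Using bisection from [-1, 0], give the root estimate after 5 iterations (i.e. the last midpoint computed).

-0.65625

m = -0.5, p(m) = -1.875 (−); new bracket [-1, -0.5]
m = -0.75, p(m) = 0.890625 (+); new bracket [-0.75, -0.5]
m = -0.625, p(m) = -0.541016 (−); new bracket [-0.75, -0.625]
m = -0.6875, p(m) = 0.1633 (+); new bracket [-0.6875, -0.625]
m = -0.65625, p(m) = -0.1918 (−); new bracket [-0.6875, -0.65625]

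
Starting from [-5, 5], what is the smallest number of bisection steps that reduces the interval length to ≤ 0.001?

14

Width after n steps is 10/2^n. Need 2^n ≥ 10/0.001 = 10000.
2^13 = 8192 < 10000 ≤ 2^14 = 16384, so n = 14.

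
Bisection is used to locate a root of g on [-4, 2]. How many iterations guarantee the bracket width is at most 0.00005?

17

Width after n steps is 6/2^n. Need 2^n ≥ 6/0.00005 = 120000.
2^16 = 65536 < 120000 ≤ 2^17 = 131072, so n = 17.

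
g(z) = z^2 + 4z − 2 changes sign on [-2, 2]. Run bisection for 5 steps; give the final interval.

[0.375, 0.5]

m = 0, g(m) = -2 (−); new bracket [0, 2]
m = 1, g(m) = 3 (+); new bracket [0, 1]
m = 0.5, g(m) = 0.25 (+); new bracket [0, 0.5]
m = 0.25, g(m) = -0.9375 (−); new bracket [0.25, 0.5]
m = 0.375, g(m) = -0.3594 (−); new bracket [0.375, 0.5]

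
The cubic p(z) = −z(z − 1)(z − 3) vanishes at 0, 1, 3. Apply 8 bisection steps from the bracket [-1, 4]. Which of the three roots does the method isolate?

3

midpoint 1.5: p = 1.125 > 0 → [1.5, 4]
midpoint 2.75: p = 1.203125 > 0 → [2.75, 4]
midpoint 3.375: p = -3.005859 < 0 → [2.75, 3.375]
midpoint 3.0625: p = -0.3948 < 0 → [2.75, 3.0625]
midpoint 2.90625: p = 0.5194 > 0 → [2.90625, 3.0625]
midpoint 2.984375: p = 0.0925 > 0 → [2.984375, 3.0625]
midpoint 3.0234375: p = -0.1434 < 0 → [2.984375, 3.0234375]
midpoint 3.00390625: p = -0.0235 < 0 → [2.984375, 3.00390625]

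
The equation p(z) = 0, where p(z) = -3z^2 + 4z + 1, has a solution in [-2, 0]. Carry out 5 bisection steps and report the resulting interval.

[-0.25, -0.1875]

midpoint -1: p = -6 < 0 → [-1, 0]
midpoint -0.5: p = -1.75 < 0 → [-0.5, 0]
midpoint -0.25: p = -0.1875 < 0 → [-0.25, 0]
midpoint -0.125: p = 0.4531 > 0 → [-0.25, -0.125]
midpoint -0.1875: p = 0.1445 > 0 → [-0.25, -0.1875]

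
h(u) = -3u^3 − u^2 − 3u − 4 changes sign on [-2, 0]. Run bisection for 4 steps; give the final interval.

u = -1 gives h = 1, positive; keep [-1, 0]
u = -0.5 gives h = -2.375, negative; keep [-1, -0.5]
u = -0.75 gives h = -1.046875, negative; keep [-1, -0.75]
u = -0.875 gives h = -0.1309, negative; keep [-1, -0.875]

[-1, -0.875]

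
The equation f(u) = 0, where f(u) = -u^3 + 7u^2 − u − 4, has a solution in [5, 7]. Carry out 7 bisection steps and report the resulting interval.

midpoint 6: f = 26 > 0 → [6, 7]
midpoint 6.5: f = 10.625 > 0 → [6.5, 7]
midpoint 6.75: f = 0.640625 > 0 → [6.75, 7]
midpoint 6.875: f = -4.9668 < 0 → [6.75, 6.875]
midpoint 6.8125: f = -2.1106 < 0 → [6.75, 6.8125]
midpoint 6.78125: f = -0.722 < 0 → [6.75, 6.78125]
midpoint 6.765625: f = -0.0374 < 0 → [6.75, 6.765625]

[6.75, 6.765625]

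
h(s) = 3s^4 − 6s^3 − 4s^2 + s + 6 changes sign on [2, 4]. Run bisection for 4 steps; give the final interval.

[2.25, 2.375]

midpoint 3: h = 54 > 0 → [2, 3]
midpoint 2.5: h = 6.9375 > 0 → [2, 2.5]
midpoint 2.25: h = -3.457031 < 0 → [2.25, 2.5]
midpoint 2.375: h = 0.8835 > 0 → [2.25, 2.375]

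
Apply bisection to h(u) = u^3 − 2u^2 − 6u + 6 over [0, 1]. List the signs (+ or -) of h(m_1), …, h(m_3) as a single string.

midpoint 0.5: h = 2.625 > 0 → [0.5, 1]
midpoint 0.75: h = 0.796875 > 0 → [0.75, 1]
midpoint 0.875: h = -0.111328 < 0 → [0.75, 0.875]

++-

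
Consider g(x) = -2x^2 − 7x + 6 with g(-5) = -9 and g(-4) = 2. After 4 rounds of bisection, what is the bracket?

x = -4.5 gives g = -3, negative; keep [-4.5, -4]
x = -4.25 gives g = -0.375, negative; keep [-4.25, -4]
x = -4.125 gives g = 0.84375, positive; keep [-4.25, -4.125]
x = -4.1875 gives g = 0.2422, positive; keep [-4.25, -4.1875]

[-4.25, -4.1875]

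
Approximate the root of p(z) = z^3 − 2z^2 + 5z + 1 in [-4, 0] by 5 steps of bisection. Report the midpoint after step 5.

-0.125

m = -2, p(m) = -25 (−); new bracket [-2, 0]
m = -1, p(m) = -7 (−); new bracket [-1, 0]
m = -0.5, p(m) = -2.125 (−); new bracket [-0.5, 0]
m = -0.25, p(m) = -0.3906 (−); new bracket [-0.25, 0]
m = -0.125, p(m) = 0.3418 (+); new bracket [-0.25, -0.125]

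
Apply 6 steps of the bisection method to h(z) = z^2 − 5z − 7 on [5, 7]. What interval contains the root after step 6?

[6.125, 6.15625]

h(6) = -1 < 0, so the root lies in [6, 7]
h(6.5) = 2.75 > 0, so the root lies in [6, 6.5]
h(6.25) = 0.8125 > 0, so the root lies in [6, 6.25]
h(6.125) = -0.1094 < 0, so the root lies in [6.125, 6.25]
h(6.1875) = 0.3477 > 0, so the root lies in [6.125, 6.1875]
h(6.15625) = 0.1182 > 0, so the root lies in [6.125, 6.15625]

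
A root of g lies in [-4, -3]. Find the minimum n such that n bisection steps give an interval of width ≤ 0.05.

5

Width after n steps is 1/2^n. Need 2^n ≥ 1/0.05 = 20.
2^4 = 16 < 20 ≤ 2^5 = 32, so n = 5.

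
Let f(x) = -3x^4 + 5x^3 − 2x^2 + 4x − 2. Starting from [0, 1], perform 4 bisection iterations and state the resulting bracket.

m = 0.5, f(m) = -0.0625 (−); new bracket [0.5, 1]
m = 0.75, f(m) = 1.035156 (+); new bracket [0.5, 0.75]
m = 0.625, f(m) = 0.481689 (+); new bracket [0.5, 0.625]
m = 0.5625, f(m) = 0.2067 (+); new bracket [0.5, 0.5625]

[0.5, 0.5625]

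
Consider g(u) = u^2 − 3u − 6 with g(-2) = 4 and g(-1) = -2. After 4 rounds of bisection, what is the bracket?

u = -1.5 gives g = 0.75, positive; keep [-1.5, -1]
u = -1.25 gives g = -0.6875, negative; keep [-1.5, -1.25]
u = -1.375 gives g = 0.015625, positive; keep [-1.375, -1.25]
u = -1.3125 gives g = -0.3398, negative; keep [-1.375, -1.3125]

[-1.375, -1.3125]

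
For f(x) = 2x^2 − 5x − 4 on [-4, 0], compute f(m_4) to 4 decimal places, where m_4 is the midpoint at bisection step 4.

m = -2, f(m) = 14 (+); new bracket [-2, 0]
m = -1, f(m) = 3 (+); new bracket [-1, 0]
m = -0.5, f(m) = -1 (−); new bracket [-1, -0.5]
m = -0.75, f(m) = 0.875 (+); new bracket [-0.75, -0.5]

0.8750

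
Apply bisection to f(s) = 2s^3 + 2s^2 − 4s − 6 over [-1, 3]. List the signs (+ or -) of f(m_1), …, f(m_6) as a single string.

midpoint 1: f = -6 < 0 → [1, 3]
midpoint 2: f = 10 > 0 → [1, 2]
midpoint 1.5: f = -0.75 < 0 → [1.5, 2]
midpoint 1.75: f = 3.8438 > 0 → [1.5, 1.75]
midpoint 1.625: f = 1.3633 > 0 → [1.5, 1.625]
midpoint 1.5625: f = 0.2622 > 0 → [1.5, 1.5625]

-+-+++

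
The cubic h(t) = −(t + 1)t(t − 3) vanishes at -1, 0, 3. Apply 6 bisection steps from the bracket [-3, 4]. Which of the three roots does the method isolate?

3

m = 0.5, h(m) = 1.875 (+); new bracket [0.5, 4]
m = 2.25, h(m) = 5.484375 (+); new bracket [2.25, 4]
m = 3.125, h(m) = -1.611328 (−); new bracket [2.25, 3.125]
m = 2.6875, h(m) = 3.0969 (+); new bracket [2.6875, 3.125]
m = 2.90625, h(m) = 1.0643 (+); new bracket [2.90625, 3.125]
m = 3.015625, h(m) = -0.1892 (−); new bracket [2.90625, 3.015625]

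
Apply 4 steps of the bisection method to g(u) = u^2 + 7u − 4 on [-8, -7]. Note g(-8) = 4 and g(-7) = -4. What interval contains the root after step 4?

m = -7.5, g(m) = -0.25 (−); new bracket [-8, -7.5]
m = -7.75, g(m) = 1.8125 (+); new bracket [-7.75, -7.5]
m = -7.625, g(m) = 0.765625 (+); new bracket [-7.625, -7.5]
m = -7.5625, g(m) = 0.2539 (+); new bracket [-7.5625, -7.5]

[-7.5625, -7.5]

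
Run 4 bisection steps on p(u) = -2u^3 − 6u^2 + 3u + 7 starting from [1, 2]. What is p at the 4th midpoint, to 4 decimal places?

u = 1.5 gives p = -8.75, negative; keep [1, 1.5]
u = 1.25 gives p = -2.53125, negative; keep [1, 1.25]
u = 1.125 gives p = -0.066406, negative; keep [1, 1.125]
u = 1.0625 gives p = 1.0151, positive; keep [1.0625, 1.125]

1.0151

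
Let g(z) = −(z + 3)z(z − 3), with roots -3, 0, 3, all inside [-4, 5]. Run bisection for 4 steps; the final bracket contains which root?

g(0.5) = 4.375 > 0, so the root lies in [0.5, 5]
g(2.75) = 3.953125 > 0, so the root lies in [2.75, 5]
g(3.875) = -23.310547 < 0, so the root lies in [2.75, 3.875]
g(3.3125) = -6.5344 < 0, so the root lies in [2.75, 3.3125]

3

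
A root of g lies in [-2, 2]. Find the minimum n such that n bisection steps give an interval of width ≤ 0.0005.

Width after n steps is 4/2^n. Need 2^n ≥ 4/0.0005 = 8000.
2^12 = 4096 < 8000 ≤ 2^13 = 8192, so n = 13.

13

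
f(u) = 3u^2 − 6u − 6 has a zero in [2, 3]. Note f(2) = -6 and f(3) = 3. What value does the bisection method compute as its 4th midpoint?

2.6875

u = 2.5 gives f = -2.25, negative; keep [2.5, 3]
u = 2.75 gives f = 0.1875, positive; keep [2.5, 2.75]
u = 2.625 gives f = -1.078125, negative; keep [2.625, 2.75]
u = 2.6875 gives f = -0.457, negative; keep [2.6875, 2.75]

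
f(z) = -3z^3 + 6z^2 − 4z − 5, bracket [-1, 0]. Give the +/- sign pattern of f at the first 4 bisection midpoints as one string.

-++-

midpoint -0.5: f = -1.125 < 0 → [-1, -0.5]
midpoint -0.75: f = 2.640625 > 0 → [-0.75, -0.5]
midpoint -0.625: f = 0.576172 > 0 → [-0.625, -0.5]
midpoint -0.5625: f = -0.3176 < 0 → [-0.625, -0.5625]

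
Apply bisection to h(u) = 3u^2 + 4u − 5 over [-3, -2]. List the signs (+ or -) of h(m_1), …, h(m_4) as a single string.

+++-

midpoint -2.5: h = 3.75 > 0 → [-2.5, -2]
midpoint -2.25: h = 1.1875 > 0 → [-2.25, -2]
midpoint -2.125: h = 0.046875 > 0 → [-2.125, -2]
midpoint -2.0625: h = -0.4883 < 0 → [-2.125, -2.0625]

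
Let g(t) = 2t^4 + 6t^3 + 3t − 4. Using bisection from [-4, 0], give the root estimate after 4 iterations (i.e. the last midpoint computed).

-3.25

t = -2 gives g = -26, negative; keep [-4, -2]
t = -3 gives g = -13, negative; keep [-4, -3]
t = -3.5 gives g = 28.375, positive; keep [-3.5, -3]
t = -3.25 gives g = 3.4141, positive; keep [-3.25, -3]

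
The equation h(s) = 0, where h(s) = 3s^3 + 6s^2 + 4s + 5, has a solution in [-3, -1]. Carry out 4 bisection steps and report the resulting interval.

m = -2, h(m) = -3 (−); new bracket [-2, -1]
m = -1.5, h(m) = 2.375 (+); new bracket [-2, -1.5]
m = -1.75, h(m) = 0.296875 (+); new bracket [-2, -1.75]
m = -1.875, h(m) = -1.1816 (−); new bracket [-1.875, -1.75]

[-1.875, -1.75]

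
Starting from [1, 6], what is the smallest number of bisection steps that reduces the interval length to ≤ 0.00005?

17

Width after n steps is 5/2^n. Need 2^n ≥ 5/0.00005 = 100000.
2^16 = 65536 < 100000 ≤ 2^17 = 131072, so n = 17.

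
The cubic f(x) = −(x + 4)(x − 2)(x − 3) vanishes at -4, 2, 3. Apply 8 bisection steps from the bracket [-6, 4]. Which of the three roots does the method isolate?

f(-1) = -36 < 0, so the root lies in [-6, -1]
f(-3.5) = -17.875 < 0, so the root lies in [-6, -3.5]
f(-4.75) = 39.234375 > 0, so the root lies in [-4.75, -3.5]
f(-4.125) = 5.4551 > 0, so the root lies in [-4.125, -3.5]
f(-3.8125) = -7.4246 < 0, so the root lies in [-4.125, -3.8125]
f(-3.96875) = -1.2998 < 0, so the root lies in [-4.125, -3.96875]
f(-4.046875) = 1.9974 > 0, so the root lies in [-4.046875, -3.96875]
f(-4.0078125) = 0.3289 > 0, so the root lies in [-4.0078125, -3.96875]

-4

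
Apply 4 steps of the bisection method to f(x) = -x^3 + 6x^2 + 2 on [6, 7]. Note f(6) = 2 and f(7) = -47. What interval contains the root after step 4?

[6, 6.0625]

x = 6.5 gives f = -19.125, negative; keep [6, 6.5]
x = 6.25 gives f = -7.765625, negative; keep [6, 6.25]
x = 6.125 gives f = -2.689453, negative; keep [6, 6.125]
x = 6.0625 gives f = -0.2971, negative; keep [6, 6.0625]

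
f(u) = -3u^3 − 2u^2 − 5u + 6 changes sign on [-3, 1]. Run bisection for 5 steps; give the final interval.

[0.625, 0.75]

m = -1, f(m) = 12 (+); new bracket [-1, 1]
m = 0, f(m) = 6 (+); new bracket [0, 1]
m = 0.5, f(m) = 2.625 (+); new bracket [0.5, 1]
m = 0.75, f(m) = -0.1406 (−); new bracket [0.5, 0.75]
m = 0.625, f(m) = 1.3613 (+); new bracket [0.625, 0.75]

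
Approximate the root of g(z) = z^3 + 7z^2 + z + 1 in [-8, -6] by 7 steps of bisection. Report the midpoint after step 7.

-6.890625

z = -7 gives g = -6, negative; keep [-7, -6]
z = -6.5 gives g = 15.625, positive; keep [-7, -6.5]
z = -6.75 gives g = 5.640625, positive; keep [-7, -6.75]
z = -6.875 gives g = 0.0332, positive; keep [-7, -6.875]
z = -6.9375 gives g = -2.9294, negative; keep [-6.9375, -6.875]
z = -6.90625 gives g = -1.4347, negative; keep [-6.90625, -6.875]
z = -6.890625 gives g = -0.6974, negative; keep [-6.890625, -6.875]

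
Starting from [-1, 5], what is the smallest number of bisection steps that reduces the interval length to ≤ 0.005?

Width after n steps is 6/2^n. Need 2^n ≥ 6/0.005 = 1200.
2^10 = 1024 < 1200 ≤ 2^11 = 2048, so n = 11.

11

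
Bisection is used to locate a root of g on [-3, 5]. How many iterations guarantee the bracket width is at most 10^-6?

23

Width after n steps is 8/2^n. Need 2^n ≥ 8/10^-6 = 8000000.
2^22 = 4194304 < 8000000 ≤ 2^23 = 8388608, so n = 23.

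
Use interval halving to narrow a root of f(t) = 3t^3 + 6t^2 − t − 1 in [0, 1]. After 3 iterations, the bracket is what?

[0.375, 0.5]

midpoint 0.5: f = 0.375 > 0 → [0, 0.5]
midpoint 0.25: f = -0.828125 < 0 → [0.25, 0.5]
midpoint 0.375: f = -0.373047 < 0 → [0.375, 0.5]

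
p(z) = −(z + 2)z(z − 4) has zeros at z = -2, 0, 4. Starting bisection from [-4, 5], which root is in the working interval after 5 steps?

4

midpoint 0.5: p = 4.375 > 0 → [0.5, 5]
midpoint 2.75: p = 16.328125 > 0 → [2.75, 5]
midpoint 3.875: p = 2.845703 > 0 → [3.875, 5]
midpoint 4.4375: p = -12.4978 < 0 → [3.875, 4.4375]
midpoint 4.15625: p = -3.998 < 0 → [3.875, 4.15625]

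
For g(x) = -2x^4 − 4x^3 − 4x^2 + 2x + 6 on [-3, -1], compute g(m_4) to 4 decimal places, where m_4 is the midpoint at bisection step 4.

-1.0630

midpoint -2: g = -14 < 0 → [-2, -1]
midpoint -1.5: g = -2.625 < 0 → [-1.5, -1]
midpoint -1.25: g = 0.179688 > 0 → [-1.5, -1.25]
midpoint -1.375: g = -1.063 < 0 → [-1.375, -1.25]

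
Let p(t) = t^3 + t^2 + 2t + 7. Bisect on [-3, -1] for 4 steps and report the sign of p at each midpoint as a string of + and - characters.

-+++

midpoint -2: p = -1 < 0 → [-2, -1]
midpoint -1.5: p = 2.875 > 0 → [-2, -1.5]
midpoint -1.75: p = 1.203125 > 0 → [-2, -1.75]
midpoint -1.875: p = 0.1738 > 0 → [-2, -1.875]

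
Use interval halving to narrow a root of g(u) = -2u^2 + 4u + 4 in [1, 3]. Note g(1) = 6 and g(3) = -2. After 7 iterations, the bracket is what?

[2.71875, 2.734375]

m = 2, g(m) = 4 (+); new bracket [2, 3]
m = 2.5, g(m) = 1.5 (+); new bracket [2.5, 3]
m = 2.75, g(m) = -0.125 (−); new bracket [2.5, 2.75]
m = 2.625, g(m) = 0.7188 (+); new bracket [2.625, 2.75]
m = 2.6875, g(m) = 0.3047 (+); new bracket [2.6875, 2.75]
m = 2.71875, g(m) = 0.0918 (+); new bracket [2.71875, 2.75]
m = 2.734375, g(m) = -0.0161 (−); new bracket [2.71875, 2.734375]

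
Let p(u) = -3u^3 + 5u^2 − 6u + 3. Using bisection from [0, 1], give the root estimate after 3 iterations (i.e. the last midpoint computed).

0.875

m = 0.5, p(m) = 0.875 (+); new bracket [0.5, 1]
m = 0.75, p(m) = 0.046875 (+); new bracket [0.75, 1]
m = 0.875, p(m) = -0.431641 (−); new bracket [0.75, 0.875]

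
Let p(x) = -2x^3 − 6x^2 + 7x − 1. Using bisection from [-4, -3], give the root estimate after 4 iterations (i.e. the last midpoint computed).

p(-3.5) = -13.25 < 0, so the root lies in [-4, -3.5]
p(-3.75) = -6.15625 < 0, so the root lies in [-4, -3.75]
p(-3.875) = -1.847656 < 0, so the root lies in [-4, -3.875]
p(-3.9375) = 0.5073 > 0, so the root lies in [-3.9375, -3.875]

-3.9375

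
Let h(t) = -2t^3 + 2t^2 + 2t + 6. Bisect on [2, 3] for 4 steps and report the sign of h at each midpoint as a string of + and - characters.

--+-

t = 2.5 gives h = -7.75, negative; keep [2, 2.5]
t = 2.25 gives h = -2.15625, negative; keep [2, 2.25]
t = 2.125 gives h = 0.089844, positive; keep [2.125, 2.25]
t = 2.1875 gives h = -0.9897, negative; keep [2.125, 2.1875]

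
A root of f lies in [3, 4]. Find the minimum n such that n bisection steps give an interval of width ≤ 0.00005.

15

Width after n steps is 1/2^n. Need 2^n ≥ 1/0.00005 = 20000.
2^14 = 16384 < 20000 ≤ 2^15 = 32768, so n = 15.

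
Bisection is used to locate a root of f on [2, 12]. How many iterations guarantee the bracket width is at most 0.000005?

Width after n steps is 10/2^n. Need 2^n ≥ 10/0.000005 = 2000000.
2^20 = 1048576 < 2000000 ≤ 2^21 = 2097152, so n = 21.

21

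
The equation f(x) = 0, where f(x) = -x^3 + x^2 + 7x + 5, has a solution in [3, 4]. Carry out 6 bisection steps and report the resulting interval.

[3.4375, 3.453125]

m = 3.5, f(m) = -1.125 (−); new bracket [3, 3.5]
m = 3.25, f(m) = 3.984375 (+); new bracket [3.25, 3.5]
m = 3.375, f(m) = 1.572266 (+); new bracket [3.375, 3.5]
m = 3.4375, f(m) = 0.26 (+); new bracket [3.4375, 3.5]
m = 3.46875, f(m) = -0.4233 (−); new bracket [3.4375, 3.46875]
m = 3.453125, f(m) = -0.0794 (−); new bracket [3.4375, 3.453125]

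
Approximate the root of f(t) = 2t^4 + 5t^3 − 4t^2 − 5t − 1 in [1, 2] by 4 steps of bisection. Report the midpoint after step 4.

1.1875

m = 1.5, f(m) = 9.5 (+); new bracket [1, 1.5]
m = 1.25, f(m) = 1.148438 (+); new bracket [1, 1.25]
m = 1.125, f(m) = -1.364746 (−); new bracket [1.125, 1.25]
m = 1.1875, f(m) = -0.2282 (−); new bracket [1.1875, 1.25]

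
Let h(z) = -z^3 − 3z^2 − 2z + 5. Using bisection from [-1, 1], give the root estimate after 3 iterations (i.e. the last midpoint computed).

midpoint 0: h = 5 > 0 → [0, 1]
midpoint 0.5: h = 3.125 > 0 → [0.5, 1]
midpoint 0.75: h = 1.390625 > 0 → [0.75, 1]

0.75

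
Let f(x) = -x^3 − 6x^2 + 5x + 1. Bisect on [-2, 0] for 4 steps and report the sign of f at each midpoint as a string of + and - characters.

m = -1, f(m) = -9 (−); new bracket [-1, 0]
m = -0.5, f(m) = -2.875 (−); new bracket [-0.5, 0]
m = -0.25, f(m) = -0.609375 (−); new bracket [-0.25, 0]
m = -0.125, f(m) = 0.2832 (+); new bracket [-0.25, -0.125]

---+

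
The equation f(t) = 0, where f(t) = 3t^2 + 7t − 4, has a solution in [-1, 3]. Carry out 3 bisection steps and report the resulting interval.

[0, 0.5]

m = 1, f(m) = 6 (+); new bracket [-1, 1]
m = 0, f(m) = -4 (−); new bracket [0, 1]
m = 0.5, f(m) = 0.25 (+); new bracket [0, 0.5]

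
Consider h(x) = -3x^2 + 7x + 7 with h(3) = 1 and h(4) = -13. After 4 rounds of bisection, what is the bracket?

[3.0625, 3.125]

h(3.5) = -5.25 < 0, so the root lies in [3, 3.5]
h(3.25) = -1.9375 < 0, so the root lies in [3, 3.25]
h(3.125) = -0.421875 < 0, so the root lies in [3, 3.125]
h(3.0625) = 0.3008 > 0, so the root lies in [3.0625, 3.125]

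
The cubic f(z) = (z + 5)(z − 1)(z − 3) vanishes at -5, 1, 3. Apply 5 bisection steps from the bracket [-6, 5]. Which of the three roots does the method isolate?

-5

f(-0.5) = 23.625 > 0, so the root lies in [-6, -0.5]
f(-3.25) = 46.484375 > 0, so the root lies in [-6, -3.25]
f(-4.625) = 16.083984 > 0, so the root lies in [-6, -4.625]
f(-5.3125) = -16.3977 < 0, so the root lies in [-5.3125, -4.625]
f(-4.96875) = 1.4864 > 0, so the root lies in [-5.3125, -4.96875]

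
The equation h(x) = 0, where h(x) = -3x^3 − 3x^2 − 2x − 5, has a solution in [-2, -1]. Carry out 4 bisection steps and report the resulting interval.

midpoint -1.5: h = 1.375 > 0 → [-1.5, -1]
midpoint -1.25: h = -1.328125 < 0 → [-1.5, -1.25]
midpoint -1.375: h = -0.123047 < 0 → [-1.5, -1.375]
midpoint -1.4375: h = 0.5872 > 0 → [-1.4375, -1.375]

[-1.4375, -1.375]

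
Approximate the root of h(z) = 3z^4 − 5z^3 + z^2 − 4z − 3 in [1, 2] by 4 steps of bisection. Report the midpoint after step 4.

midpoint 1.5: h = -8.4375 < 0 → [1.5, 2]
midpoint 1.75: h = -5.597656 < 0 → [1.75, 2]
midpoint 1.875: h = -2.864502 < 0 → [1.875, 2]
midpoint 1.9375: h = -1.0866 < 0 → [1.9375, 2]

1.9375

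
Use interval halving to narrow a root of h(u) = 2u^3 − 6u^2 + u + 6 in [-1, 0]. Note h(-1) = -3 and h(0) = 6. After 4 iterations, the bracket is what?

u = -0.5 gives h = 3.75, positive; keep [-1, -0.5]
u = -0.75 gives h = 1.03125, positive; keep [-1, -0.75]
u = -0.875 gives h = -0.808594, negative; keep [-0.875, -0.75]
u = -0.8125 gives h = 0.1538, positive; keep [-0.875, -0.8125]

[-0.875, -0.8125]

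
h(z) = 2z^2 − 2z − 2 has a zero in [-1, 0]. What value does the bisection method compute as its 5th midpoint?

-0.59375

midpoint -0.5: h = -0.5 < 0 → [-1, -0.5]
midpoint -0.75: h = 0.625 > 0 → [-0.75, -0.5]
midpoint -0.625: h = 0.03125 > 0 → [-0.625, -0.5]
midpoint -0.5625: h = -0.2422 < 0 → [-0.625, -0.5625]
midpoint -0.59375: h = -0.1074 < 0 → [-0.625, -0.59375]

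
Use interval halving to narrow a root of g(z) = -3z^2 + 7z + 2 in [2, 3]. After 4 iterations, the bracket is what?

g(2.5) = 0.75 > 0, so the root lies in [2.5, 3]
g(2.75) = -1.4375 < 0, so the root lies in [2.5, 2.75]
g(2.625) = -0.296875 < 0, so the root lies in [2.5, 2.625]
g(2.5625) = 0.2383 > 0, so the root lies in [2.5625, 2.625]

[2.5625, 2.625]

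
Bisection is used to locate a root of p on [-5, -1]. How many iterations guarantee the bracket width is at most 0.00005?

17

Width after n steps is 4/2^n. Need 2^n ≥ 4/0.00005 = 80000.
2^16 = 65536 < 80000 ≤ 2^17 = 131072, so n = 17.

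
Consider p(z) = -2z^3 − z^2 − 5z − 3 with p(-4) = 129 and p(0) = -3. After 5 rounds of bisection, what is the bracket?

m = -2, p(m) = 19 (+); new bracket [-2, 0]
m = -1, p(m) = 3 (+); new bracket [-1, 0]
m = -0.5, p(m) = -0.5 (−); new bracket [-1, -0.5]
m = -0.75, p(m) = 1.0312 (+); new bracket [-0.75, -0.5]
m = -0.625, p(m) = 0.2227 (+); new bracket [-0.625, -0.5]

[-0.625, -0.5]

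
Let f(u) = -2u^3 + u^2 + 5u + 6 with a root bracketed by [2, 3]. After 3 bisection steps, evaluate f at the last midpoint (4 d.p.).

f(2.5) = -6.5 < 0, so the root lies in [2, 2.5]
f(2.25) = -0.46875 < 0, so the root lies in [2, 2.25]
f(2.125) = 1.949219 > 0, so the root lies in [2.125, 2.25]

1.9492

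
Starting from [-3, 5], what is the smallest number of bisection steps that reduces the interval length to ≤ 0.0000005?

Width after n steps is 8/2^n. Need 2^n ≥ 8/0.0000005 = 16000000.
2^23 = 8388608 < 16000000 ≤ 2^24 = 16777216, so n = 24.

24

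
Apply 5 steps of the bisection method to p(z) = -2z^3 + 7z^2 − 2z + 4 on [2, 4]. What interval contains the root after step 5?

midpoint 3: p = 7 > 0 → [3, 4]
midpoint 3.5: p = -3 < 0 → [3, 3.5]
midpoint 3.25: p = 2.78125 > 0 → [3.25, 3.5]
midpoint 3.375: p = 0.0977 > 0 → [3.375, 3.5]
midpoint 3.4375: p = -1.3979 < 0 → [3.375, 3.4375]

[3.375, 3.4375]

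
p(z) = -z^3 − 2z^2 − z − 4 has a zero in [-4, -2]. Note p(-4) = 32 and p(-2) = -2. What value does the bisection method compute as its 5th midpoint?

-2.3125

p(-3) = 8 > 0, so the root lies in [-3, -2]
p(-2.5) = 1.625 > 0, so the root lies in [-2.5, -2]
p(-2.25) = -0.484375 < 0, so the root lies in [-2.5, -2.25]
p(-2.375) = 0.4902 > 0, so the root lies in [-2.375, -2.25]
p(-2.3125) = -0.0164 < 0, so the root lies in [-2.375, -2.3125]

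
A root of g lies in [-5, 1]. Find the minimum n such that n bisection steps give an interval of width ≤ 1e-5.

20

Width after n steps is 6/2^n. Need 2^n ≥ 6/1e-5 = 600000.
2^19 = 524288 < 600000 ≤ 2^20 = 1048576, so n = 20.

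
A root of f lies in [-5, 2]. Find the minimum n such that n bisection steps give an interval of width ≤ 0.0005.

Width after n steps is 7/2^n. Need 2^n ≥ 7/0.0005 = 14000.
2^13 = 8192 < 14000 ≤ 2^14 = 16384, so n = 14.

14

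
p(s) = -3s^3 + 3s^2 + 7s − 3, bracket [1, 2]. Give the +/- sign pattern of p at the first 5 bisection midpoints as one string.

midpoint 1.5: p = 4.125 > 0 → [1.5, 2]
midpoint 1.75: p = 2.359375 > 0 → [1.75, 2]
midpoint 1.875: p = 0.896484 > 0 → [1.875, 2]
midpoint 1.9375: p = 0.0046 > 0 → [1.9375, 2]
midpoint 1.96875: p = -0.4833 < 0 → [1.9375, 1.96875]

++++-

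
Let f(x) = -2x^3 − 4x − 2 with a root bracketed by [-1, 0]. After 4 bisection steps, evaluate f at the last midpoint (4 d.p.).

-0.0825

midpoint -0.5: f = 0.25 > 0 → [-0.5, 0]
midpoint -0.25: f = -0.96875 < 0 → [-0.5, -0.25]
midpoint -0.375: f = -0.394531 < 0 → [-0.5, -0.375]
midpoint -0.4375: f = -0.0825 < 0 → [-0.5, -0.4375]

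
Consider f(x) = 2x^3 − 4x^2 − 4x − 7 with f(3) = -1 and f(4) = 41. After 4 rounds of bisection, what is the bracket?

x = 3.5 gives f = 15.75, positive; keep [3, 3.5]
x = 3.25 gives f = 6.40625, positive; keep [3, 3.25]
x = 3.125 gives f = 2.472656, positive; keep [3, 3.125]
x = 3.0625 gives f = 0.6802, positive; keep [3, 3.0625]

[3, 3.0625]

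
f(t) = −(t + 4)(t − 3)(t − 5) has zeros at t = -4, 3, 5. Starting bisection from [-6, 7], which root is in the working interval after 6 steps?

-4

t = 0.5 gives f = -50.625, negative; keep [-6, 0.5]
t = -2.75 gives f = -55.703125, negative; keep [-6, -2.75]
t = -4.375 gives f = 25.927734, positive; keep [-4.375, -2.75]
t = -3.5625 gives f = -24.5837, negative; keep [-4.375, -3.5625]
t = -3.96875 gives f = -1.9532, negative; keep [-4.375, -3.96875]
t = -4.171875 gives f = 11.3059, positive; keep [-4.171875, -3.96875]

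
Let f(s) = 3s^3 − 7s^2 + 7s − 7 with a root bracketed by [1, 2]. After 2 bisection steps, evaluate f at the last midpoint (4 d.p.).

f(1.5) = -2.125 < 0, so the root lies in [1.5, 2]
f(1.75) = -0.109375 < 0, so the root lies in [1.75, 2]

-0.1094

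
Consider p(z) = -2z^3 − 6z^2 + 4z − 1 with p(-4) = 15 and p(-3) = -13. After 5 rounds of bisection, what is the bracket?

[-3.625, -3.59375]

midpoint -3.5: p = -2.75 < 0 → [-4, -3.5]
midpoint -3.75: p = 5.09375 > 0 → [-3.75, -3.5]
midpoint -3.625: p = 0.925781 > 0 → [-3.625, -3.5]
midpoint -3.5625: p = -0.9722 < 0 → [-3.625, -3.5625]
midpoint -3.59375: p = -0.0384 < 0 → [-3.625, -3.59375]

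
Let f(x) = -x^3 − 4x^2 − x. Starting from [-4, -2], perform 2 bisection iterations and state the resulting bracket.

midpoint -3: f = -6 < 0 → [-4, -3]
midpoint -3.5: f = -2.625 < 0 → [-4, -3.5]

[-4, -3.5]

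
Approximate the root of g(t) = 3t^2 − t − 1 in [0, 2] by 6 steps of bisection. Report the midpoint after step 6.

0.78125

t = 1 gives g = 1, positive; keep [0, 1]
t = 0.5 gives g = -0.75, negative; keep [0.5, 1]
t = 0.75 gives g = -0.0625, negative; keep [0.75, 1]
t = 0.875 gives g = 0.4219, positive; keep [0.75, 0.875]
t = 0.8125 gives g = 0.168, positive; keep [0.75, 0.8125]
t = 0.78125 gives g = 0.0498, positive; keep [0.75, 0.78125]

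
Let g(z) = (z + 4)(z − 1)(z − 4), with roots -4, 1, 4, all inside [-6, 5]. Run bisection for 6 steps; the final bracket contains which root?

-4

midpoint -0.5: g = 23.625 > 0 → [-6, -0.5]
midpoint -3.25: g = 23.109375 > 0 → [-6, -3.25]
midpoint -4.625: g = -30.322266 < 0 → [-4.625, -3.25]
midpoint -3.9375: g = 2.4495 > 0 → [-4.625, -3.9375]
midpoint -4.28125: g = -12.3006 < 0 → [-4.28125, -3.9375]
midpoint -4.109375: g = -4.5318 < 0 → [-4.109375, -3.9375]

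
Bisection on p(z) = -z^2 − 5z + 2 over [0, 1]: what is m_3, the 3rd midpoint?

0.375

midpoint 0.5: p = -0.75 < 0 → [0, 0.5]
midpoint 0.25: p = 0.6875 > 0 → [0.25, 0.5]
midpoint 0.375: p = -0.015625 < 0 → [0.25, 0.375]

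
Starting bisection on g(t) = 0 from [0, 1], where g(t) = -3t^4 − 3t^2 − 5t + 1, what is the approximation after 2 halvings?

0.25

g(0.5) = -2.4375 < 0, so the root lies in [0, 0.5]
g(0.25) = -0.449219 < 0, so the root lies in [0, 0.25]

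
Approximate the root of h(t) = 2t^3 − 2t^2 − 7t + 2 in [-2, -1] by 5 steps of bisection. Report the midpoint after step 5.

-1.59375

h(-1.5) = 1.25 > 0, so the root lies in [-2, -1.5]
h(-1.75) = -2.59375 < 0, so the root lies in [-1.75, -1.5]
h(-1.625) = -0.488281 < 0, so the root lies in [-1.625, -1.5]
h(-1.5625) = 0.4253 > 0, so the root lies in [-1.625, -1.5625]
h(-1.59375) = -0.0202 < 0, so the root lies in [-1.59375, -1.5625]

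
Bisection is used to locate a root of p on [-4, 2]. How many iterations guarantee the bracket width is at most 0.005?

Width after n steps is 6/2^n. Need 2^n ≥ 6/0.005 = 1200.
2^10 = 1024 < 1200 ≤ 2^11 = 2048, so n = 11.

11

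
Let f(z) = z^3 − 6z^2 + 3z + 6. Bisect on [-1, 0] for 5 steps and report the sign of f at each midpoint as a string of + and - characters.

midpoint -0.5: f = 2.875 > 0 → [-1, -0.5]
midpoint -0.75: f = -0.046875 < 0 → [-0.75, -0.5]
midpoint -0.625: f = 1.537109 > 0 → [-0.75, -0.625]
midpoint -0.6875: f = 0.7766 > 0 → [-0.75, -0.6875]
midpoint -0.71875: f = 0.3728 > 0 → [-0.75, -0.71875]

+-+++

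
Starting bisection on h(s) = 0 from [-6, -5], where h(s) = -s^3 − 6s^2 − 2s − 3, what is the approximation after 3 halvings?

-5.625

midpoint -5.5: h = -7.125 < 0 → [-6, -5.5]
midpoint -5.75: h = 0.234375 > 0 → [-5.75, -5.5]
midpoint -5.625: h = -3.615234 < 0 → [-5.75, -5.625]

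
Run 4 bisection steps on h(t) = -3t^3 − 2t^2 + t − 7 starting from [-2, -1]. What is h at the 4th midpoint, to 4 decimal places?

0.0334

t = -1.5 gives h = -2.875, negative; keep [-2, -1.5]
t = -1.75 gives h = 1.203125, positive; keep [-1.75, -1.5]
t = -1.625 gives h = -1.033203, negative; keep [-1.75, -1.625]
t = -1.6875 gives h = 0.0334, positive; keep [-1.6875, -1.625]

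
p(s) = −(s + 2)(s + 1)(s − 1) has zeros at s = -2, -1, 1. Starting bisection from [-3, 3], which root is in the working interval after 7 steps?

1

m = 0, p(m) = 2 (+); new bracket [0, 3]
m = 1.5, p(m) = -4.375 (−); new bracket [0, 1.5]
m = 0.75, p(m) = 1.203125 (+); new bracket [0.75, 1.5]
m = 1.125, p(m) = -0.8301 (−); new bracket [0.75, 1.125]
m = 0.9375, p(m) = 0.3557 (+); new bracket [0.9375, 1.125]
m = 1.03125, p(m) = -0.1924 (−); new bracket [0.9375, 1.03125]
m = 0.984375, p(m) = 0.0925 (+); new bracket [0.984375, 1.03125]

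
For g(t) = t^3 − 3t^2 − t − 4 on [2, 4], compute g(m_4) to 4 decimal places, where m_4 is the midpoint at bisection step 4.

m = 3, g(m) = -7 (−); new bracket [3, 4]
m = 3.5, g(m) = -1.375 (−); new bracket [3.5, 4]
m = 3.75, g(m) = 2.796875 (+); new bracket [3.5, 3.75]
m = 3.625, g(m) = 0.5879 (+); new bracket [3.5, 3.625]

0.5879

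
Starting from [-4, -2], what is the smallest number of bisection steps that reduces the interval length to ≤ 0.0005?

Width after n steps is 2/2^n. Need 2^n ≥ 2/0.0005 = 4000.
2^11 = 2048 < 4000 ≤ 2^12 = 4096, so n = 12.

12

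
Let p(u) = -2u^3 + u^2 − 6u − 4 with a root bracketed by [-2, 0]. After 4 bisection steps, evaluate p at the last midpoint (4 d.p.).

m = -1, p(m) = 5 (+); new bracket [-1, 0]
m = -0.5, p(m) = -0.5 (−); new bracket [-1, -0.5]
m = -0.75, p(m) = 1.90625 (+); new bracket [-0.75, -0.5]
m = -0.625, p(m) = 0.6289 (+); new bracket [-0.625, -0.5]

0.6289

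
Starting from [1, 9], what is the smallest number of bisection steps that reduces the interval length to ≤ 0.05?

Width after n steps is 8/2^n. Need 2^n ≥ 8/0.05 = 160.
2^7 = 128 < 160 ≤ 2^8 = 256, so n = 8.

8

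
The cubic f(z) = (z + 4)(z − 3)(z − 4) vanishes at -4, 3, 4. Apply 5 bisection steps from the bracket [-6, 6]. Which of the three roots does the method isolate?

-4

z = 0 gives f = 48, positive; keep [-6, 0]
z = -3 gives f = 42, positive; keep [-6, -3]
z = -4.5 gives f = -31.875, negative; keep [-4.5, -3]
z = -3.75 gives f = 13.0781, positive; keep [-4.5, -3.75]
z = -4.125 gives f = -7.2363, negative; keep [-4.125, -3.75]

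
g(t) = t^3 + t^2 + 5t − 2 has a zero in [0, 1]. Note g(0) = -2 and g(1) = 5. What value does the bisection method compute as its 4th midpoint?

g(0.5) = 0.875 > 0, so the root lies in [0, 0.5]
g(0.25) = -0.671875 < 0, so the root lies in [0.25, 0.5]
g(0.375) = 0.068359 > 0, so the root lies in [0.25, 0.375]
g(0.3125) = -0.3093 < 0, so the root lies in [0.3125, 0.375]

0.3125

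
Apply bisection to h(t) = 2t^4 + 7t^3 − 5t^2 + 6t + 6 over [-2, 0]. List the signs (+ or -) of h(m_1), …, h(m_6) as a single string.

midpoint -1: h = -10 < 0 → [-1, 0]
midpoint -0.5: h = 1 > 0 → [-1, -0.5]
midpoint -0.75: h = -3.632812 < 0 → [-0.75, -0.5]
midpoint -0.625: h = -1.1069 < 0 → [-0.625, -0.5]
midpoint -0.5625: h = -0.0027 < 0 → [-0.5625, -0.5]
midpoint -0.53125: h = 0.5111 > 0 → [-0.5625, -0.53125]

-+---+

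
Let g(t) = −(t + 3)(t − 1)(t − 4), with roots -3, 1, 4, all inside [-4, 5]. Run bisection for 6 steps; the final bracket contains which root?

-3

g(0.5) = -6.125 < 0, so the root lies in [-4, 0.5]
g(-1.75) = -19.765625 < 0, so the root lies in [-4, -1.75]
g(-2.875) = -3.330078 < 0, so the root lies in [-4, -2.875]
g(-3.4375) = 14.4392 > 0, so the root lies in [-3.4375, -2.875]
g(-3.15625) = 4.6474 > 0, so the root lies in [-3.15625, -2.875]
g(-3.015625) = 0.4402 > 0, so the root lies in [-3.015625, -2.875]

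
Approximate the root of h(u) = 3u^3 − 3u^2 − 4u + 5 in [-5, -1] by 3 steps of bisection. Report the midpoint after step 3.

midpoint -3: h = -91 < 0 → [-3, -1]
midpoint -2: h = -23 < 0 → [-2, -1]
midpoint -1.5: h = -5.875 < 0 → [-1.5, -1]

-1.5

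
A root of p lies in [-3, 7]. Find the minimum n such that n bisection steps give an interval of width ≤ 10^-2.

Width after n steps is 10/2^n. Need 2^n ≥ 10/10^-2 = 1000.
2^9 = 512 < 1000 ≤ 2^10 = 1024, so n = 10.

10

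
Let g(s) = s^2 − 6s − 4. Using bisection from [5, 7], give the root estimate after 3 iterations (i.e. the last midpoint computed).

6.75

g(6) = -4 < 0, so the root lies in [6, 7]
g(6.5) = -0.75 < 0, so the root lies in [6.5, 7]
g(6.75) = 1.0625 > 0, so the root lies in [6.5, 6.75]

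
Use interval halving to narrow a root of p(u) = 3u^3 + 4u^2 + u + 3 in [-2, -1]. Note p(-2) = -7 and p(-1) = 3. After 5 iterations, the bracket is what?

p(-1.5) = 0.375 > 0, so the root lies in [-2, -1.5]
p(-1.75) = -2.578125 < 0, so the root lies in [-1.75, -1.5]
p(-1.625) = -0.935547 < 0, so the root lies in [-1.625, -1.5]
p(-1.5625) = -0.241 < 0, so the root lies in [-1.5625, -1.5]
p(-1.53125) = 0.0766 > 0, so the root lies in [-1.5625, -1.53125]

[-1.5625, -1.53125]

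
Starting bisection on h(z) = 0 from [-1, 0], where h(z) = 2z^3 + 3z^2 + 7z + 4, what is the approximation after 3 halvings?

m = -0.5, h(m) = 1 (+); new bracket [-1, -0.5]
m = -0.75, h(m) = -0.40625 (−); new bracket [-0.75, -0.5]
m = -0.625, h(m) = 0.308594 (+); new bracket [-0.75, -0.625]

-0.625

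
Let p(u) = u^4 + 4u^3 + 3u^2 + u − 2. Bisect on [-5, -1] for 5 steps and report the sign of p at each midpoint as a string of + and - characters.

-+++-

p(-3) = -5 < 0, so the root lies in [-5, -3]
p(-4) = 42 > 0, so the root lies in [-4, -3]
p(-3.5) = 9.8125 > 0, so the root lies in [-3.5, -3]
p(-3.25) = 0.6914 > 0, so the root lies in [-3.25, -3]
p(-3.125) = -2.531 < 0, so the root lies in [-3.25, -3.125]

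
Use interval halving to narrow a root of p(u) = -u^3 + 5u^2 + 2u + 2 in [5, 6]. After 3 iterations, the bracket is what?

[5.375, 5.5]

p(5.5) = -2.125 < 0, so the root lies in [5, 5.5]
p(5.25) = 5.609375 > 0, so the root lies in [5.25, 5.5]
p(5.375) = 1.916016 > 0, so the root lies in [5.375, 5.5]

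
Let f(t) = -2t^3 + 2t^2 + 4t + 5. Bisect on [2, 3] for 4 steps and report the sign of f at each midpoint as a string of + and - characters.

-+-+

m = 2.5, f(m) = -3.75 (−); new bracket [2, 2.5]
m = 2.25, f(m) = 1.34375 (+); new bracket [2.25, 2.5]
m = 2.375, f(m) = -1.011719 (−); new bracket [2.25, 2.375]
m = 2.3125, f(m) = 0.2124 (+); new bracket [2.3125, 2.375]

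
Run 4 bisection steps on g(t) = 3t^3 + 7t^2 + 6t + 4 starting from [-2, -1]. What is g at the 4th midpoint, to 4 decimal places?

g(-1.5) = 0.625 > 0, so the root lies in [-2, -1.5]
g(-1.75) = -1.140625 < 0, so the root lies in [-1.75, -1.5]
g(-1.625) = -0.138672 < 0, so the root lies in [-1.625, -1.5]
g(-1.5625) = 0.2708 > 0, so the root lies in [-1.625, -1.5625]

0.2708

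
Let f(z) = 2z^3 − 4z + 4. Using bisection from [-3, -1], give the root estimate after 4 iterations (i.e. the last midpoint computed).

m = -2, f(m) = -4 (−); new bracket [-2, -1]
m = -1.5, f(m) = 3.25 (+); new bracket [-2, -1.5]
m = -1.75, f(m) = 0.28125 (+); new bracket [-2, -1.75]
m = -1.875, f(m) = -1.6836 (−); new bracket [-1.875, -1.75]

-1.875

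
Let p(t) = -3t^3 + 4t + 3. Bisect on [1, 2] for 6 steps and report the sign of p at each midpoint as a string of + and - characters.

p(1.5) = -1.125 < 0, so the root lies in [1, 1.5]
p(1.25) = 2.140625 > 0, so the root lies in [1.25, 1.5]
p(1.375) = 0.701172 > 0, so the root lies in [1.375, 1.5]
p(1.4375) = -0.1614 < 0, so the root lies in [1.375, 1.4375]
p(1.40625) = 0.2823 > 0, so the root lies in [1.40625, 1.4375]
p(1.421875) = 0.0636 > 0, so the root lies in [1.421875, 1.4375]

-++-++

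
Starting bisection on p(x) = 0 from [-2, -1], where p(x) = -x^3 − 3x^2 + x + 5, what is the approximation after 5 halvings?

p(-1.5) = 0.125 > 0, so the root lies in [-2, -1.5]
p(-1.75) = -0.578125 < 0, so the root lies in [-1.75, -1.5]
p(-1.625) = -0.255859 < 0, so the root lies in [-1.625, -1.5]
p(-1.5625) = -0.072 < 0, so the root lies in [-1.5625, -1.5]
p(-1.53125) = 0.0249 > 0, so the root lies in [-1.5625, -1.53125]

-1.53125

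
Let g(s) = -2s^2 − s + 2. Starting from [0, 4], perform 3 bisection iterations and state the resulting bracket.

[0.5, 1]

midpoint 2: g = -8 < 0 → [0, 2]
midpoint 1: g = -1 < 0 → [0, 1]
midpoint 0.5: g = 1 > 0 → [0.5, 1]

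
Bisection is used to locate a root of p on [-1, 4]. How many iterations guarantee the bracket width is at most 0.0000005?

24

Width after n steps is 5/2^n. Need 2^n ≥ 5/0.0000005 = 10000000.
2^23 = 8388608 < 10000000 ≤ 2^24 = 16777216, so n = 24.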